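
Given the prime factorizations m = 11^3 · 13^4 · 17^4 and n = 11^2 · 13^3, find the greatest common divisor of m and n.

265837

min exponent per shared prime: 11^2 · 13^3 = 265837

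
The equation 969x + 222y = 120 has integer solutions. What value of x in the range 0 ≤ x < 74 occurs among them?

70

Reduce mod 222: 969x ≡ 120 (mod 222). With g = gcd(969, 222) = 3 dividing 120, divide through: 323x ≡ 40 (mod 74).
Since gcd(323, 74) = 1, x ≡ 40·(323)⁻¹ ≡ 70 (mod 74). Smallest non-negative: 70.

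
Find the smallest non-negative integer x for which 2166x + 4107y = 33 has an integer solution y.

Reduce mod 4107: 2166x ≡ 33 (mod 4107). With g = gcd(2166, 4107) = 3 dividing 33, divide through: 722x ≡ 11 (mod 1369).
Since gcd(722, 1369) = 1, x ≡ 11·(722)⁻¹ ≡ 1132 (mod 1369). Smallest non-negative: 1132.

1132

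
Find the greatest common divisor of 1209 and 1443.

Euclid: 1443 = 1·1209 + 234; 1209 = 5·234 + 39; 234 = 6·39 + 0. Last nonzero remainder: 39.

39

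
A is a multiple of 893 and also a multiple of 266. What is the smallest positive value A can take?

12502

893 = 19 · 47; 266 = 2 · 7 · 19
max exponents: 2 · 7 · 19 · 47 = 12502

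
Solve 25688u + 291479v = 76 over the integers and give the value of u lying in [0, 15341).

5855

gcd(25688, 291479) = 19 (Euclid: 291479 = 11·25688 + 8911; 25688 = 2·8911 + 7866; 8911 = 1·7866 + 1045; 7866 = 7·1045 + 551; 1045 = 1·551 + 494; 551 = 1·494 + 57; 494 = 8·57 + 38; 57 = 1·38 + 19; 38 = 2·19 + 0), and 19 | 76.
Extended Euclid: 25688·(5299) + 291479·(-467) = 19. Scale by 4: u₀ = 21196.
General solution u = u₀ + 15341t; reducing mod 15341 gives u = 5855 (and v = -516).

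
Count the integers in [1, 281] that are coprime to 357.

357 = 3·7·17. Inclusion–exclusion on these primes:
281 − ⌊281/3⌋ − ⌊281/7⌋ − ⌊281/17⌋ + ⌊281/21⌋ + ⌊281/51⌋ + ⌊281/119⌋ − ⌊281/357⌋ = 152

152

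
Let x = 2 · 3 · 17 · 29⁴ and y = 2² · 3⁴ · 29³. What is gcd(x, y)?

min exponent per shared prime: 2 · 3 · 29³ = 146334

146334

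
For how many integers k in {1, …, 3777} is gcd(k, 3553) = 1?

Prime factors of 3553: 11, 17, 19. Count integers ≤ 3777 divisible by none of them.
By inclusion–exclusion: 3777 − ⌊3777/11⌋ − ⌊3777/17⌋ − ⌊3777/19⌋ + ⌊3777/187⌋ + ⌊3777/209⌋ + ⌊3777/323⌋ − ⌊3777/3553⌋ = 3062.

3062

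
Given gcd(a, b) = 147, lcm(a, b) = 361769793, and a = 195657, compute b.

271803

a·b = gcd·lcm = 147·361769793 = 53180159571, so b = 53180159571/195657 = 271803.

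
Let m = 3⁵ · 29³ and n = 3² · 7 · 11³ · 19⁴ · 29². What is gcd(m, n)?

7569

min exponent per shared prime: 3² · 29² = 7569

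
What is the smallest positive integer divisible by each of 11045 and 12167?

134384515

gcd first: 12167 = 1·11045 + 1122; 11045 = 9·1122 + 947; 1122 = 1·947 + 175; 947 = 5·175 + 72; 175 = 2·72 + 31; 72 = 2·31 + 10; 31 = 3·10 + 1; 10 = 10·1 + 0 → gcd = 1
lcm = 11045·12167/gcd = 134384515/1 = 134384515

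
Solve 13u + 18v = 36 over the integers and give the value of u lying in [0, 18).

Euclid: 18 = 1·13 + 5; 13 = 2·5 + 3; 5 = 1·3 + 2; 3 = 1·2 + 1; 2 = 2·1 + 0 → gcd = 1; 36 = 1·36.
Back-substitution yields 13·(7) + 18·(-5) = 1, so one solution is u = 7·36 = 252, v = -5·36 = -180.
Solutions in u differ by 18/1 = 18; the one in [0, 18) is 252 mod 18 = 0.

0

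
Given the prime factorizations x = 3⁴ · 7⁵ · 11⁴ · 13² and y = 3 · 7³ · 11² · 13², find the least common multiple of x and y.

3368469847743

max exponent per prime: 3⁴ · 7⁵ · 11⁴ · 13² = 3368469847743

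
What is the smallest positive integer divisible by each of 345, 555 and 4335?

345 = 3 · 5 · 23; 555 = 3 · 5 · 37; 4335 = 3 · 5 · 17²
lcm takes max exponent of each prime: 3 · 5 · 17² · 23 · 37 = 3689085

3689085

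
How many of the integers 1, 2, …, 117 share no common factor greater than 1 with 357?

Prime factors of 357: 3, 7, 17. Count integers ≤ 117 divisible by none of them.
By inclusion–exclusion: 117 − ⌊117/3⌋ − ⌊117/7⌋ − ⌊117/17⌋ + ⌊117/21⌋ + ⌊117/51⌋ + ⌊117/119⌋ − ⌊117/357⌋ = 63.

63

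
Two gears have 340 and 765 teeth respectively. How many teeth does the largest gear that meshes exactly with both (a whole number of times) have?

Euclid: 765 = 2·340 + 85; 340 = 4·85 + 0. Last nonzero remainder: 85.

85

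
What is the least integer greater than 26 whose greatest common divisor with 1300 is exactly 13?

39

gcd(a, 1300) = 13 forces 13 | a; write a = 13s. Then gcd(13s, 13·100) = 13·gcd(s, 100), so need gcd(s, 100) = 1.
13s > 26 gives s ≥ 3. The least s ≥ 3 coprime to 100 is 3, so a = 13·3 = 39.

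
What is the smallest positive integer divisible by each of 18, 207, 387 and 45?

89010

18 = 2 · 3²; 207 = 3² · 23; 387 = 3² · 43; 45 = 3² · 5
lcm takes max exponent of each prime: 2 · 3² · 5 · 23 · 43 = 89010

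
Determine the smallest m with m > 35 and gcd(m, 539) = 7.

42

Multiples of 7 above 35: 7·6, 7·7, … . Need the cofactor coprime to 539/7 = 77.
Checking s = 6, 7, … the first with gcd(s, 77) = 1 is s = 6, giving 42.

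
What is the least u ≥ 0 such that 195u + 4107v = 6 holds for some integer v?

Euclid: 4107 = 21·195 + 12; 195 = 16·12 + 3; 12 = 4·3 + 0 → gcd = 3; 6 = 3·2.
Back-substitution yields 195·(337) + 4107·(-16) = 3, so one solution is u = 337·2 = 674, v = -16·2 = -32.
Solutions in u differ by 4107/3 = 1369; the one in [0, 1369) is 674 mod 1369 = 674.

674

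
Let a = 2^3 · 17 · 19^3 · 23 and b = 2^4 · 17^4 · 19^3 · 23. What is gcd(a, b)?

min exponent per shared prime: 2^3 · 17 · 19^3 · 23 = 21454952

21454952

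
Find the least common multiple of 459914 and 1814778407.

gcd first: 1814778407 = 3945·459914 + 417677; 459914 = 1·417677 + 42237; 417677 = 9·42237 + 37544; 42237 = 1·37544 + 4693; 37544 = 8·4693 + 0 → gcd = 4693
lcm = 459914·1814778407/gcd = 834641996276998/4693 = 177848283886

177848283886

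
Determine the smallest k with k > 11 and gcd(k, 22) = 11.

gcd(k, 22) = 11 forces 11 | k; write k = 11s. Then gcd(11s, 11·2) = 11·gcd(s, 2), so need gcd(s, 2) = 1.
11s > 11 gives s ≥ 2. The least s ≥ 2 coprime to 2 is 3, so k = 11·3 = 33.

33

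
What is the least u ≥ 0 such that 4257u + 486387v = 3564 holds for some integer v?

Reduce mod 486387: 4257u ≡ 3564 (mod 486387). With g = gcd(4257, 486387) = 99 dividing 3564, divide through: 43u ≡ 36 (mod 4913).
Since gcd(43, 4913) = 1, u ≡ 36·(43)⁻¹ ≡ 3200 (mod 4913). Smallest non-negative: 3200.

3200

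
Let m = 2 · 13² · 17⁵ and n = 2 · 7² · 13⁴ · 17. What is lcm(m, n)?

3974148506146

max exponent per prime: 2 · 7² · 13⁴ · 17⁵ = 3974148506146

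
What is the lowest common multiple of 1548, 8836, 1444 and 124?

1548 = 2² · 3² · 43; 8836 = 2² · 47²; 1444 = 2² · 19²; 124 = 2² · 31
lcm takes max exponent of each prime: 2² · 3² · 19² · 31 · 43 · 47² = 38267982612

38267982612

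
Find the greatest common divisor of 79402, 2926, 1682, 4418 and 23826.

gcd(79402, 2926): 79402 = 27·2926 + 400; 2926 = 7·400 + 126; 400 = 3·126 + 22; 126 = 5·22 + 16; 22 = 1·16 + 6; 16 = 2·6 + 4; 6 = 1·4 + 2; 4 = 2·2 + 0 → 2
gcd(2, 1682): 1682 = 841·2 + 0 → 2
gcd(2, 4418): 4418 = 2209·2 + 0 → 2
gcd(2, 23826): 23826 = 11913·2 + 0 → 2

2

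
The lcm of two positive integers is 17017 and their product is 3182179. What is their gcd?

gcd·lcm = product, so gcd = 3182179/17017 = 187.

187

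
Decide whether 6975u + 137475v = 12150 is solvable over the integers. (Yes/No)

Yes

By Bézout, 6975u + 137475v = 12150 has integer solutions iff gcd(6975, 137475) | 12150.
Euclid: 137475 = 19·6975 + 4950; 6975 = 1·4950 + 2025; 4950 = 2·2025 + 900; 2025 = 2·900 + 225; 900 = 4·225 + 0. gcd = 225; 12150 mod 225 = 0. Yes.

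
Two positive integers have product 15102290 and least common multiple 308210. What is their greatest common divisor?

49

gcd·lcm = product, so gcd = 15102290/308210 = 49.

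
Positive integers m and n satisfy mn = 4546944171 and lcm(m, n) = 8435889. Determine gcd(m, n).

539

gcd·lcm = product, so gcd = 4546944171/8435889 = 539.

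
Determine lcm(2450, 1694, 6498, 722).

963166050

lcm(2450, 1694) = 2450·1694/gcd = 4150300/14 = 296450
lcm(296450, 6498) = 296450·6498/gcd = 1926332100/2 = 963166050
lcm(963166050, 722) = 963166050·722/gcd = 695405888100/722 = 963166050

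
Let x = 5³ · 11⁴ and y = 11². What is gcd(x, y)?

min exponent per shared prime: 11² = 121

121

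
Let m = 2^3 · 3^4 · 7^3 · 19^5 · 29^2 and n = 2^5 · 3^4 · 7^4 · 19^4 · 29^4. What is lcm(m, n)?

max exponent per prime: 2^5 · 3^4 · 7^4 · 19^5 · 29^4 = 10899012573873150048

10899012573873150048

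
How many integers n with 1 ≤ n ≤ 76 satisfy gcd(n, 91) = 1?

Prime factors of 91: 7, 13. Count integers ≤ 76 divisible by none of them.
By inclusion–exclusion: 76 − ⌊76/7⌋ − ⌊76/13⌋ + ⌊76/91⌋ = 61.

61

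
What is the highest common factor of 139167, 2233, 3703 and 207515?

139167 = 3² · 7 · 47²; 2233 = 7 · 11 · 29; 3703 = 7 · 23²; 207515 = 5 · 7³ · 11²
gcd takes min exponent of each prime: 7 = 7

7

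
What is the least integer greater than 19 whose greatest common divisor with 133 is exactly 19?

133 = 19·7. Any k with gcd(k, 133) = 19 is a multiple of 19, say 19s, with s coprime to 7.
Need s > 19/19, so s ≥ 2. First s ≥ 2 with gcd(s, 7) = 1 is s = 2. Thus k = 19·2 = 38.

38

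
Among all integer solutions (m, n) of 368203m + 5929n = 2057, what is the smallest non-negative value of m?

23

Euclid: 368203 = 62·5929 + 605; 5929 = 9·605 + 484; 605 = 1·484 + 121; 484 = 4·121 + 0 → gcd = 121; 2057 = 121·17.
Back-substitution yields 368203·(10) + 5929·(-621) = 121, so one solution is m = 10·17 = 170, n = -621·17 = -10557.
Solutions in m differ by 5929/121 = 49; the one in [0, 49) is 170 mod 49 = 23.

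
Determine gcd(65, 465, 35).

5

65 = 5 · 13; 465 = 3 · 5 · 31; 35 = 5 · 7
gcd takes min exponent of each prime: 5 = 5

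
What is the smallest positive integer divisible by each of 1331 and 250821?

gcd first: 250821 = 188·1331 + 593; 1331 = 2·593 + 145; 593 = 4·145 + 13; 145 = 11·13 + 2; 13 = 6·2 + 1; 2 = 2·1 + 0 → gcd = 1
lcm = 1331·250821/gcd = 333842751/1 = 333842751

333842751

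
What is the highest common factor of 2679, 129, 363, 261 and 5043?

2679 = 3 · 19 · 47; 129 = 3 · 43; 363 = 3 · 11²; 261 = 3² · 29; 5043 = 3 · 41²
gcd takes min exponent of each prime: 3 = 3

3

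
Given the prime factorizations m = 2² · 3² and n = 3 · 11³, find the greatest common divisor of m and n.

min exponent per shared prime: 3 = 3

3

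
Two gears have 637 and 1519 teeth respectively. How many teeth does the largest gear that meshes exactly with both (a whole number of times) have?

49

Euclid: 1519 = 2·637 + 245; 637 = 2·245 + 147; 245 = 1·147 + 98; 147 = 1·98 + 49; 98 = 2·49 + 0. Last nonzero remainder: 49.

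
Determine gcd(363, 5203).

121

Euclid: 5203 = 14·363 + 121; 363 = 3·121 + 0. Last nonzero remainder: 121.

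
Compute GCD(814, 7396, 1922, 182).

gcd(814, 7396): 7396 = 9·814 + 70; 814 = 11·70 + 44; 70 = 1·44 + 26; 44 = 1·26 + 18; 26 = 1·18 + 8; 18 = 2·8 + 2; 8 = 4·2 + 0 → 2
gcd(2, 1922): 1922 = 961·2 + 0 → 2
gcd(2, 182): 182 = 91·2 + 0 → 2

2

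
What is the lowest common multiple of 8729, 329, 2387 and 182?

8729 = 7 · 29 · 43; 329 = 7 · 47; 2387 = 7 · 11 · 31; 182 = 2 · 7 · 13
lcm takes max exponent of each prime: 2 · 7 · 11 · 13 · 29 · 31 · 43 · 47 = 3637391758

3637391758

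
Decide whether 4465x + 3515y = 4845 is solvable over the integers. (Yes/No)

gcd(4465, 3515): 4465 = 1·3515 + 950; 3515 = 3·950 + 665; 950 = 1·665 + 285; 665 = 2·285 + 95; 285 = 3·95 + 0 → 95
95 divides 4845, so a solution exists.

Yes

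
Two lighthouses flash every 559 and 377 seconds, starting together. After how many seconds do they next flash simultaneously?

gcd first: 559 = 1·377 + 182; 377 = 2·182 + 13; 182 = 14·13 + 0 → gcd = 13
lcm = 559·377/gcd = 210743/13 = 16211

16211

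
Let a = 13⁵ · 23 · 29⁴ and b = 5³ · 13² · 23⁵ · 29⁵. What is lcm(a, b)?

max exponent per prime: 5³ · 13⁵ · 23⁵ · 29⁵ = 6127113764555264043875

6127113764555264043875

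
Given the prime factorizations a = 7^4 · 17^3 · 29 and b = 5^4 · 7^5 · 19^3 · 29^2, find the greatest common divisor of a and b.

69629

min exponent per shared prime: 7^4 · 29 = 69629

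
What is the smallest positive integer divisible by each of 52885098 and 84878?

2244390674022

52885098 = 2 · 3² · 7 · 43² · 227; 84878 = 2 · 31 · 37²
max exponents: 2 · 3² · 7 · 31 · 37² · 43² · 227 = 2244390674022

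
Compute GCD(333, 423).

9

Euclid: 423 = 1·333 + 90; 333 = 3·90 + 63; 90 = 1·63 + 27; 63 = 2·27 + 9; 27 = 3·9 + 0. Last nonzero remainder: 9.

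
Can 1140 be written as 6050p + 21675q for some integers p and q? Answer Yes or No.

No

By Bézout, 6050p + 21675q = 1140 has integer solutions iff gcd(6050, 21675) | 1140.
Euclid: 21675 = 3·6050 + 3525; 6050 = 1·3525 + 2525; 3525 = 1·2525 + 1000; 2525 = 2·1000 + 525; 1000 = 1·525 + 475; 525 = 1·475 + 50; 475 = 9·50 + 25; 50 = 2·25 + 0. gcd = 25; 1140 mod 25 = 15. No.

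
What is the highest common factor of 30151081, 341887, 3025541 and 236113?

289

30151081 = 17⁴ · 19²; 341887 = 7 · 13² · 17²; 3025541 = 17² · 19² · 29; 236113 = 17² · 19 · 43
gcd takes min exponent of each prime: 17² = 289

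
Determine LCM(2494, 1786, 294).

327389874

lcm(2494, 1786) = 2494·1786/gcd = 4454284/2 = 2227142
lcm(2227142, 294) = 2227142·294/gcd = 654779748/2 = 327389874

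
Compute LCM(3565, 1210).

gcd first: 3565 = 2·1210 + 1145; 1210 = 1·1145 + 65; 1145 = 17·65 + 40; 65 = 1·40 + 25; 40 = 1·25 + 15; 25 = 1·15 + 10; 15 = 1·10 + 5; 10 = 2·5 + 0 → gcd = 5
lcm = 3565·1210/gcd = 4313650/5 = 862730

862730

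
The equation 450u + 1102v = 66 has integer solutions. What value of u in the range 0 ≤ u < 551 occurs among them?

103

Reduce mod 1102: 450u ≡ 66 (mod 1102). With g = gcd(450, 1102) = 2 dividing 66, divide through: 225u ≡ 33 (mod 551).
Since gcd(225, 551) = 1, u ≡ 33·(225)⁻¹ ≡ 103 (mod 551). Smallest non-negative: 103.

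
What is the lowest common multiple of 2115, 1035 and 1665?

lcm(2115, 1035) = 2115·1035/gcd = 2189025/45 = 48645
lcm(48645, 1665) = 48645·1665/gcd = 80993925/45 = 1799865

1799865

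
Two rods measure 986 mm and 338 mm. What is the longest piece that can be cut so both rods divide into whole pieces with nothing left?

986 = 2 · 17 · 29
338 = 2 · 13²
Common: 2 = 2

2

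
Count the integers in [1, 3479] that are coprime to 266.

1412

Prime factors of 266: 2, 7, 19. Count integers ≤ 3479 divisible by none of them.
By inclusion–exclusion: 3479 − ⌊3479/2⌋ − ⌊3479/7⌋ − ⌊3479/19⌋ + ⌊3479/14⌋ + ⌊3479/38⌋ + ⌊3479/133⌋ − ⌊3479/266⌋ = 1412.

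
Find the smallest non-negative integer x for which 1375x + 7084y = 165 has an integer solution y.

gcd(1375, 7084) = 11 (Euclid: 7084 = 5·1375 + 209; 1375 = 6·209 + 121; 209 = 1·121 + 88; 121 = 1·88 + 33; 88 = 2·33 + 22; 33 = 1·22 + 11; 22 = 2·11 + 0), and 11 | 165.
Extended Euclid: 1375·(237) + 7084·(-46) = 11. Scale by 15: x₀ = 3555.
General solution x = x₀ + 644t; reducing mod 644 gives x = 335 (and y = -65).

335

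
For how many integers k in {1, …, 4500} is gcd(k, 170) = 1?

170 = 2·5·17. Inclusion–exclusion on these primes:
4500 − ⌊4500/2⌋ − ⌊4500/5⌋ − ⌊4500/17⌋ + ⌊4500/10⌋ + ⌊4500/34⌋ + ⌊4500/85⌋ − ⌊4500/170⌋ = 1694

1694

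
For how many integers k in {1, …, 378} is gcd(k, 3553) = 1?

3553 = 11·17·19. Inclusion–exclusion on these primes:
378 − ⌊378/11⌋ − ⌊378/17⌋ − ⌊378/19⌋ + ⌊378/187⌋ + ⌊378/209⌋ + ⌊378/323⌋ − ⌊378/3553⌋ = 307

307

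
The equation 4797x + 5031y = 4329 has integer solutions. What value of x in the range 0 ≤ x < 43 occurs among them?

3

gcd(4797, 5031) = 117 (Euclid: 5031 = 1·4797 + 234; 4797 = 20·234 + 117; 234 = 2·117 + 0), and 117 | 4329.
Extended Euclid: 4797·(21) + 5031·(-20) = 117. Scale by 37: x₀ = 777.
General solution x = x₀ + 43t; reducing mod 43 gives x = 3 (and y = -2).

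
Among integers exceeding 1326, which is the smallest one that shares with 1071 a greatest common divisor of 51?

1479

gcd(t, 1071) = 51 forces 51 | t; write t = 51s. Then gcd(51s, 51·21) = 51·gcd(s, 21), so need gcd(s, 21) = 1.
51s > 1326 gives s ≥ 27. The least s ≥ 27 coprime to 21 is 29, so t = 51·29 = 1479.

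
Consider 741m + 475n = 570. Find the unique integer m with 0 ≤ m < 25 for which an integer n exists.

20

Euclid: 741 = 1·475 + 266; 475 = 1·266 + 209; 266 = 1·209 + 57; 209 = 3·57 + 38; 57 = 1·38 + 19; 38 = 2·19 + 0 → gcd = 19; 570 = 19·30.
Back-substitution yields 741·(9) + 475·(-14) = 19, so one solution is m = 9·30 = 270, n = -14·30 = -420.
Solutions in m differ by 475/19 = 25; the one in [0, 25) is 270 mod 25 = 20.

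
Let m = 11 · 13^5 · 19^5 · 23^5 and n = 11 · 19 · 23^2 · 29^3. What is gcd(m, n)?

min exponent per shared prime: 11 · 19 · 23^2 = 110561

110561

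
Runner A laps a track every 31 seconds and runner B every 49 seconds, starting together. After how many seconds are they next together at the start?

31 = 31; 49 = 7²
max exponents: 7² · 31 = 1519

1519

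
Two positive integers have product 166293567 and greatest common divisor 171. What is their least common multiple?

972477

Since gcd(u,v)·lcm(u,v) = uv, lcm = 166293567/171 = 972477.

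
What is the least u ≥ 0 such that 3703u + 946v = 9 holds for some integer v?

Euclid: 3703 = 3·946 + 865; 946 = 1·865 + 81; 865 = 10·81 + 55; 81 = 1·55 + 26; 55 = 2·26 + 3; 26 = 8·3 + 2; 3 = 1·2 + 1; 2 = 2·1 + 0 → gcd = 1; 9 = 1·9.
Back-substitution yields 3703·(327) + 946·(-1280) = 1, so one solution is u = 327·9 = 2943, v = -1280·9 = -11520.
Solutions in u differ by 946/1 = 946; the one in [0, 946) is 2943 mod 946 = 105.

105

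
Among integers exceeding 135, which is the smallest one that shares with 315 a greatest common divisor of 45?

315 = 45·7. Any t with gcd(t, 315) = 45 is a multiple of 45, say 45s, with s coprime to 7.
Need s > 135/45, so s ≥ 4. First s ≥ 4 with gcd(s, 7) = 1 is s = 4. Thus t = 45·4 = 180.

180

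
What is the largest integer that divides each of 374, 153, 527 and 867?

374 = 2 · 11 · 17; 153 = 3² · 17; 527 = 17 · 31; 867 = 3 · 17²
gcd takes min exponent of each prime: 17 = 17

17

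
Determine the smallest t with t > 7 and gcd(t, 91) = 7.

14

Multiples of 7 above 7: 7·2, 7·3, … . Need the cofactor coprime to 91/7 = 13.
Checking s = 2, 3, … the first with gcd(s, 13) = 1 is s = 2, giving 14.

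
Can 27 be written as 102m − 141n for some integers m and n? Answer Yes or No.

Yes

gcd(102, 141): 141 = 1·102 + 39; 102 = 2·39 + 24; 39 = 1·24 + 15; 24 = 1·15 + 9; 15 = 1·9 + 6; 9 = 1·6 + 3; 6 = 2·3 + 0 → 3
3 divides 27, so a solution exists.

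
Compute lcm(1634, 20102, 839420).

19094286740

lcm(1634, 20102) = 1634·20102/gcd = 32846668/38 = 864386
lcm(864386, 839420) = 864386·839420/gcd = 725582896120/38 = 19094286740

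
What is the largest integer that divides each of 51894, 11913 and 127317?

gcd(51894, 11913): 51894 = 4·11913 + 4242; 11913 = 2·4242 + 3429; 4242 = 1·3429 + 813; 3429 = 4·813 + 177; 813 = 4·177 + 105; 177 = 1·105 + 72; 105 = 1·72 + 33; 72 = 2·33 + 6; 33 = 5·6 + 3; 6 = 2·3 + 0 → 3
gcd(3, 127317): 127317 = 42439·3 + 0 → 3

3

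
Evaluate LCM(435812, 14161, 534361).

435812 = 2² · 13 · 17² · 29; 14161 = 7² · 17²; 534361 = 17² · 43²
lcm takes max exponent of each prime: 2² · 7² · 13 · 17² · 29 · 43² = 39485003012

39485003012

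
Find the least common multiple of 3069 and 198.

6138

3069 = 3² · 11 · 31; 198 = 2 · 3² · 11
max exponents: 2 · 3² · 11 · 31 = 6138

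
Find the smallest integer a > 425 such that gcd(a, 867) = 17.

Multiples of 17 above 425: 17·26, 17·27, … . Need the cofactor coprime to 867/17 = 51.
Checking s = 26, 27, … the first with gcd(s, 51) = 1 is s = 26, giving 442.

442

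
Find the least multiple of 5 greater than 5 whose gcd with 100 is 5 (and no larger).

100 = 5·20. Any k with gcd(k, 100) = 5 is a multiple of 5, say 5s, with s coprime to 20.
Need s > 5/5, so s ≥ 2. First s ≥ 2 with gcd(s, 20) = 1 is s = 3. Thus k = 5·3 = 15.

15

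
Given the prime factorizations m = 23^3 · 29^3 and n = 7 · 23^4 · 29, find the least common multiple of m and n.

47775295043

max exponent per prime: 7 · 23^4 · 29^3 = 47775295043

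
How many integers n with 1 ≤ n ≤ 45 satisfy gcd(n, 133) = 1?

37

133 = 7·19. Inclusion–exclusion on these primes:
45 − ⌊45/7⌋ − ⌊45/19⌋ + ⌊45/133⌋ = 37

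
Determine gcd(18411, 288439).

18411 = 3 · 17 · 19²
288439 = 17 · 19² · 47
Common: 17 · 19² = 6137

6137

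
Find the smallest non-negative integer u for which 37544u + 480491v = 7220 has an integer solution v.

1280

gcd(37544, 480491) = 361 (Euclid: 480491 = 12·37544 + 29963; 37544 = 1·29963 + 7581; 29963 = 3·7581 + 7220; 7581 = 1·7220 + 361; 7220 = 20·361 + 0), and 361 | 7220.
Extended Euclid: 37544·(64) + 480491·(-5) = 361. Scale by 20: u₀ = 1280.
General solution u = u₀ + 1331t; reducing mod 1331 gives u = 1280 (and v = -100).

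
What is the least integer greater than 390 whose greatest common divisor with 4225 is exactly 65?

455

4225 = 65·65. Any x with gcd(x, 4225) = 65 is a multiple of 65, say 65s, with s coprime to 65.
Need s > 390/65, so s ≥ 7. First s ≥ 7 with gcd(s, 65) = 1 is s = 7. Thus x = 65·7 = 455.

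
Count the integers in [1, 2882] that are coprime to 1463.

Prime factors of 1463: 7, 11, 19. Count integers ≤ 2882 divisible by none of them.
By inclusion–exclusion: 2882 − ⌊2882/7⌋ − ⌊2882/11⌋ − ⌊2882/19⌋ + ⌊2882/77⌋ + ⌊2882/133⌋ + ⌊2882/209⌋ − ⌊2882/1463⌋ = 2128.

2128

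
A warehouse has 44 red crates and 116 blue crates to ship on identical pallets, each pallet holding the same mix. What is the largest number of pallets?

4

Euclid: 116 = 2·44 + 28; 44 = 1·28 + 16; 28 = 1·16 + 12; 16 = 1·12 + 4; 12 = 3·4 + 0. Last nonzero remainder: 4.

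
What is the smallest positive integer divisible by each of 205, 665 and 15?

205 = 5 · 41; 665 = 5 · 7 · 19; 15 = 3 · 5
lcm takes max exponent of each prime: 3 · 5 · 7 · 19 · 41 = 81795

81795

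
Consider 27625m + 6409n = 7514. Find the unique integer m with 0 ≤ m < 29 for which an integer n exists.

Reduce mod 6409: 27625m ≡ 7514 (mod 6409). With g = gcd(27625, 6409) = 221 dividing 7514, divide through: 125m ≡ 34 (mod 29).
Since gcd(125, 29) = 1, m ≡ 34·(125)⁻¹ ≡ 7 (mod 29). Smallest non-negative: 7.

7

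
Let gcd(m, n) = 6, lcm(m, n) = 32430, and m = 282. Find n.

690

m·n = gcd·lcm = 6·32430 = 194580, so n = 194580/282 = 690.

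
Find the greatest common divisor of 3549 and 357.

Euclid: 3549 = 9·357 + 336; 357 = 1·336 + 21; 336 = 16·21 + 0. Last nonzero remainder: 21.

21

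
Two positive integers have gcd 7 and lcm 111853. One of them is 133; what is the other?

m·n = gcd·lcm = 7·111853 = 782971, so n = 782971/133 = 5887.

5887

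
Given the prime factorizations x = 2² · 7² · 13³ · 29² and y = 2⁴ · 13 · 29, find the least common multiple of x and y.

max exponent per prime: 2⁴ · 7² · 13³ · 29² = 1448578768

1448578768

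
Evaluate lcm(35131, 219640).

35131 = 19 · 43²; 219640 = 2³ · 5 · 17² · 19
max exponents: 2³ · 5 · 17² · 19 · 43² = 406114360

406114360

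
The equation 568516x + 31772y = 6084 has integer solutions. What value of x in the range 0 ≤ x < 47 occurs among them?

17

gcd(568516, 31772) = 676 (Euclid: 568516 = 17·31772 + 28392; 31772 = 1·28392 + 3380; 28392 = 8·3380 + 1352; 3380 = 2·1352 + 676; 1352 = 2·676 + 0), and 676 | 6084.
Extended Euclid: 568516·(-19) + 31772·(340) = 676. Scale by 9: x₀ = -171.
General solution x = x₀ + 47t; reducing mod 47 gives x = 17 (and y = -304).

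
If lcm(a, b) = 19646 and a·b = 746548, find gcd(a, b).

38

gcd·lcm = product, so gcd = 746548/19646 = 38.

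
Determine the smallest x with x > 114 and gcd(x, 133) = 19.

152

gcd(x, 133) = 19 forces 19 | x; write x = 19s. Then gcd(19s, 19·7) = 19·gcd(s, 7), so need gcd(s, 7) = 1.
19s > 114 gives s ≥ 7. The least s ≥ 7 coprime to 7 is 8, so x = 19·8 = 152.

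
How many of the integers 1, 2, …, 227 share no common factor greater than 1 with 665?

148

665 = 5·7·19. Inclusion–exclusion on these primes:
227 − ⌊227/5⌋ − ⌊227/7⌋ − ⌊227/19⌋ + ⌊227/35⌋ + ⌊227/95⌋ + ⌊227/133⌋ − ⌊227/665⌋ = 148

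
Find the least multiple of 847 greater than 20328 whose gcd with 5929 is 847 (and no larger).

21175

Multiples of 847 above 20328: 847·25, 847·26, … . Need the cofactor coprime to 5929/847 = 7.
Checking s = 25, 26, … the first with gcd(s, 7) = 1 is s = 25, giving 21175.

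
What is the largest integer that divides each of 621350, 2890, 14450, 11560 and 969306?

gcd(621350, 2890): 621350 = 215·2890 + 0 → 2890
gcd(2890, 14450): 14450 = 5·2890 + 0 → 2890
gcd(2890, 11560): 11560 = 4·2890 + 0 → 2890
gcd(2890, 969306): 969306 = 335·2890 + 1156; 2890 = 2·1156 + 578; 1156 = 2·578 + 0 → 578

578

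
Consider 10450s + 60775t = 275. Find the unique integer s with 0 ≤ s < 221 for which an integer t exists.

gcd(10450, 60775) = 275 (Euclid: 60775 = 5·10450 + 8525; 10450 = 1·8525 + 1925; 8525 = 4·1925 + 825; 1925 = 2·825 + 275; 825 = 3·275 + 0), and 275 | 275.
Extended Euclid: 10450·(64) + 60775·(-11) = 275. Scale by 1: s₀ = 64.
General solution s = s₀ + 221k; reducing mod 221 gives s = 64 (and t = -11).

64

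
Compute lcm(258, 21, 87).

lcm(258, 21) = 258·21/gcd = 5418/3 = 1806
lcm(1806, 87) = 1806·87/gcd = 157122/3 = 52374

52374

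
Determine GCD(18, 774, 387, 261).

9

gcd(18, 774): 774 = 43·18 + 0 → 18
gcd(18, 387): 387 = 21·18 + 9; 18 = 2·9 + 0 → 9
gcd(9, 261): 261 = 29·9 + 0 → 9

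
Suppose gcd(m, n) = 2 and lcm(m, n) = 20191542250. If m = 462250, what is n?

Using mn = gcd(m,n)·lcm(m,n) = 2·20191542250 = 40383084500, we get n = 40383084500/462250 = 87362.

87362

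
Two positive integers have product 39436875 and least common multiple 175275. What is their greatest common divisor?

From gcd × lcm = mn: gcd = 39436875 / 175275 = 225.

225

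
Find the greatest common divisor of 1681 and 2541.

1

Euclid: 2541 = 1·1681 + 860; 1681 = 1·860 + 821; 860 = 1·821 + 39; 821 = 21·39 + 2; 39 = 19·2 + 1; 2 = 2·1 + 0. Last nonzero remainder: 1.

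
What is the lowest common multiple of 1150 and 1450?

1150 = 2 · 5² · 23; 1450 = 2 · 5² · 29
max exponents: 2 · 5² · 23 · 29 = 33350

33350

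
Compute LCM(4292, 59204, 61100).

970358000300

4292 = 2² · 29 · 37; 59204 = 2² · 19² · 41; 61100 = 2² · 5² · 13 · 47
lcm takes max exponent of each prime: 2² · 5² · 13 · 19² · 29 · 37 · 41 · 47 = 970358000300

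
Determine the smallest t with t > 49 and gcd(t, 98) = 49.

147

98 = 49·2. Any t with gcd(t, 98) = 49 is a multiple of 49, say 49s, with s coprime to 2.
Need s > 49/49, so s ≥ 2. First s ≥ 2 with gcd(s, 2) = 1 is s = 3. Thus t = 49·3 = 147.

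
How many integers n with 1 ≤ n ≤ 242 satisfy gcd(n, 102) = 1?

Prime factors of 102: 2, 3, 17. Count integers ≤ 242 divisible by none of them.
By inclusion–exclusion: 242 − ⌊242/2⌋ − ⌊242/3⌋ − ⌊242/17⌋ + ⌊242/6⌋ + ⌊242/34⌋ + ⌊242/51⌋ − ⌊242/102⌋ = 76.

76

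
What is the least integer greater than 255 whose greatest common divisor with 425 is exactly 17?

425 = 17·25. Any x with gcd(x, 425) = 17 is a multiple of 17, say 17s, with s coprime to 25.
Need s > 255/17, so s ≥ 16. First s ≥ 16 with gcd(s, 25) = 1 is s = 16. Thus x = 17·16 = 272.

272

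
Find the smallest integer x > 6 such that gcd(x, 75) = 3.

75 = 3·25. Any x with gcd(x, 75) = 3 is a multiple of 3, say 3s, with s coprime to 25.
Need s > 6/3, so s ≥ 3. First s ≥ 3 with gcd(s, 25) = 1 is s = 3. Thus x = 3·3 = 9.

9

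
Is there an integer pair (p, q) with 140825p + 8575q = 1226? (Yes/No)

By Bézout, 140825p + 8575q = 1226 has integer solutions iff gcd(140825, 8575) | 1226.
Euclid: 140825 = 16·8575 + 3625; 8575 = 2·3625 + 1325; 3625 = 2·1325 + 975; 1325 = 1·975 + 350; 975 = 2·350 + 275; 350 = 1·275 + 75; 275 = 3·75 + 50; 75 = 1·50 + 25; 50 = 2·25 + 0. gcd = 25; 1226 mod 25 = 1. No.

No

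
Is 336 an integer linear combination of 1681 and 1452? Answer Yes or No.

gcd(1681, 1452): 1681 = 1·1452 + 229; 1452 = 6·229 + 78; 229 = 2·78 + 73; 78 = 1·73 + 5; 73 = 14·5 + 3; 5 = 1·3 + 2; 3 = 1·2 + 1; 2 = 2·1 + 0 → 1
1 divides 336, so a solution exists.

Yes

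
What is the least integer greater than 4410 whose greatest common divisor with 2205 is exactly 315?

Multiples of 315 above 4410: 315·15, 315·16, … . Need the cofactor coprime to 2205/315 = 7.
Checking s = 15, 16, … the first with gcd(s, 7) = 1 is s = 15, giving 4725.

4725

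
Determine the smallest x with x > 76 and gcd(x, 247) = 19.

95

Multiples of 19 above 76: 19·5, 19·6, … . Need the cofactor coprime to 247/19 = 13.
Checking s = 5, 6, … the first with gcd(s, 13) = 1 is s = 5, giving 95.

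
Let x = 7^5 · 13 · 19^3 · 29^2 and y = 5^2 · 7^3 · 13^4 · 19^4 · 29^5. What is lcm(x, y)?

max exponent per prime: 5^2 · 7^5 · 13^4 · 19^4 · 29^5 = 32078053788400229867075

32078053788400229867075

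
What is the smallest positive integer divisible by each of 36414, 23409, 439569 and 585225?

36414 = 2 · 3² · 7 · 17²; 23409 = 3⁴ · 17²; 439569 = 3² · 13² · 17²; 585225 = 3⁴ · 5² · 17²
lcm takes max exponent of each prime: 2 · 3⁴ · 5² · 7 · 13² · 17² = 1384642350

1384642350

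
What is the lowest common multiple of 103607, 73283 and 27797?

33050633

103607 = 7 · 19² · 41; 73283 = 7 · 19² · 29; 27797 = 7 · 11 · 19²
lcm takes max exponent of each prime: 7 · 11 · 19² · 29 · 41 = 33050633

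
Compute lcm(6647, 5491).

gcd first: 6647 = 1·5491 + 1156; 5491 = 4·1156 + 867; 1156 = 1·867 + 289; 867 = 3·289 + 0 → gcd = 289
lcm = 6647·5491/gcd = 36498677/289 = 126293

126293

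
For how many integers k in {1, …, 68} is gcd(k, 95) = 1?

Prime factors of 95: 5, 19. Count integers ≤ 68 divisible by none of them.
By inclusion–exclusion: 68 − ⌊68/5⌋ − ⌊68/19⌋ + ⌊68/95⌋ = 52.

52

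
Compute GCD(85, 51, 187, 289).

gcd(85, 51): 85 = 1·51 + 34; 51 = 1·34 + 17; 34 = 2·17 + 0 → 17
gcd(17, 187): 187 = 11·17 + 0 → 17
gcd(17, 289): 289 = 17·17 + 0 → 17

17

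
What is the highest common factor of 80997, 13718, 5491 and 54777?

19

gcd(80997, 13718): 80997 = 5·13718 + 12407; 13718 = 1·12407 + 1311; 12407 = 9·1311 + 608; 1311 = 2·608 + 95; 608 = 6·95 + 38; 95 = 2·38 + 19; 38 = 2·19 + 0 → 19
gcd(19, 5491): 5491 = 289·19 + 0 → 19
gcd(19, 54777): 54777 = 2883·19 + 0 → 19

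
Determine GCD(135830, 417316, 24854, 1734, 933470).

578

gcd(135830, 417316): 417316 = 3·135830 + 9826; 135830 = 13·9826 + 8092; 9826 = 1·8092 + 1734; 8092 = 4·1734 + 1156; 1734 = 1·1156 + 578; 1156 = 2·578 + 0 → 578
gcd(578, 24854): 24854 = 43·578 + 0 → 578
gcd(578, 1734): 1734 = 3·578 + 0 → 578
gcd(578, 933470): 933470 = 1615·578 + 0 → 578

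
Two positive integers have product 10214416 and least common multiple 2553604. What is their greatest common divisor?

4

gcd·lcm = product, so gcd = 10214416/2553604 = 4.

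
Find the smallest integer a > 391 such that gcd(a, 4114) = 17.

425

Multiples of 17 above 391: 17·24, 17·25, … . Need the cofactor coprime to 4114/17 = 242.
Checking s = 24, 25, … the first with gcd(s, 242) = 1 is s = 25, giving 425.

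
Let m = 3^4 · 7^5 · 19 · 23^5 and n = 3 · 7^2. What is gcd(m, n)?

min exponent per shared prime: 3 · 7^2 = 147

147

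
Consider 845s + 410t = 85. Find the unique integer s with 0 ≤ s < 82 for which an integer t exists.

gcd(845, 410) = 5 (Euclid: 845 = 2·410 + 25; 410 = 16·25 + 10; 25 = 2·10 + 5; 10 = 2·5 + 0), and 5 | 85.
Extended Euclid: 845·(33) + 410·(-68) = 5. Scale by 17: s₀ = 561.
General solution s = s₀ + 82k; reducing mod 82 gives s = 69 (and t = -142).

69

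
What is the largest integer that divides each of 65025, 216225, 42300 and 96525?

225

gcd(65025, 216225): 216225 = 3·65025 + 21150; 65025 = 3·21150 + 1575; 21150 = 13·1575 + 675; 1575 = 2·675 + 225; 675 = 3·225 + 0 → 225
gcd(225, 42300): 42300 = 188·225 + 0 → 225
gcd(225, 96525): 96525 = 429·225 + 0 → 225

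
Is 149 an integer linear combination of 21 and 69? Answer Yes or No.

By Bézout, 21s + 69t = 149 has integer solutions iff gcd(21, 69) | 149.
Euclid: 69 = 3·21 + 6; 21 = 3·6 + 3; 6 = 2·3 + 0. gcd = 3; 149 mod 3 = 2. No.

No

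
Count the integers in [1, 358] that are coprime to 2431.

282

2431 = 11·13·17. Inclusion–exclusion on these primes:
358 − ⌊358/11⌋ − ⌊358/13⌋ − ⌊358/17⌋ + ⌊358/143⌋ + ⌊358/187⌋ + ⌊358/221⌋ − ⌊358/2431⌋ = 282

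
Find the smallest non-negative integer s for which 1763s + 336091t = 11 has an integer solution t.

103134

Euclid: 336091 = 190·1763 + 1121; 1763 = 1·1121 + 642; 1121 = 1·642 + 479; 642 = 1·479 + 163; 479 = 2·163 + 153; 163 = 1·153 + 10; 153 = 15·10 + 3; 10 = 3·3 + 1; 3 = 3·1 + 0 → gcd = 1; 11 = 1·11.
Back-substitution yields 1763·(101037) + 336091·(-530) = 1, so one solution is s = 101037·11 = 1111407, t = -530·11 = -5830.
Solutions in s differ by 336091/1 = 336091; the one in [0, 336091) is 1111407 mod 336091 = 103134.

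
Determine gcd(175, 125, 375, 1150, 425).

gcd(175, 125): 175 = 1·125 + 50; 125 = 2·50 + 25; 50 = 2·25 + 0 → 25
gcd(25, 375): 375 = 15·25 + 0 → 25
gcd(25, 1150): 1150 = 46·25 + 0 → 25
gcd(25, 425): 425 = 17·25 + 0 → 25

25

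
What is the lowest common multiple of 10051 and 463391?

gcd first: 463391 = 46·10051 + 1045; 10051 = 9·1045 + 646; 1045 = 1·646 + 399; 646 = 1·399 + 247; 399 = 1·247 + 152; 247 = 1·152 + 95; 152 = 1·95 + 57; 95 = 1·57 + 38; 57 = 1·38 + 19; 38 = 2·19 + 0 → gcd = 19
lcm = 10051·463391/gcd = 4657542941/19 = 245133839

245133839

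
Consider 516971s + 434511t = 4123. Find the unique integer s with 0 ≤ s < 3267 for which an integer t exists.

Reduce mod 434511: 516971s ≡ 4123 (mod 434511). With g = gcd(516971, 434511) = 133 dividing 4123, divide through: 3887s ≡ 31 (mod 3267).
Since gcd(3887, 3267) = 1, s ≡ 31·(3887)⁻¹ ≡ 2777 (mod 3267). Smallest non-negative: 2777.

2777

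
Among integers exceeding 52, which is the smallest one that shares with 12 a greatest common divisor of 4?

56

Multiples of 4 above 52: 4·14, 4·15, … . Need the cofactor coprime to 12/4 = 3.
Checking s = 14, 15, … the first with gcd(s, 3) = 1 is s = 14, giving 56.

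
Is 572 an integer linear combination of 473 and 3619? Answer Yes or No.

By Bézout, 473m + 3619n = 572 has integer solutions iff gcd(473, 3619) | 572.
Euclid: 3619 = 7·473 + 308; 473 = 1·308 + 165; 308 = 1·165 + 143; 165 = 1·143 + 22; 143 = 6·22 + 11; 22 = 2·11 + 0. gcd = 11; 572 mod 11 = 0. Yes.

Yes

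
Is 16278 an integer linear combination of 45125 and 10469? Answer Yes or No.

No

By Bézout, 45125u − 10469v = 16278 has integer solutions iff gcd(45125, 10469) | 16278.
Euclid: 45125 = 4·10469 + 3249; 10469 = 3·3249 + 722; 3249 = 4·722 + 361; 722 = 2·361 + 0. gcd = 361; 16278 mod 361 = 33. No.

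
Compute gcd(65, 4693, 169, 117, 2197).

13

65 = 5 · 13; 4693 = 13 · 19²; 169 = 13²; 117 = 3² · 13; 2197 = 13³
gcd takes min exponent of each prime: 13 = 13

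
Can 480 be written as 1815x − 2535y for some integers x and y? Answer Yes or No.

gcd(1815, 2535): 2535 = 1·1815 + 720; 1815 = 2·720 + 375; 720 = 1·375 + 345; 375 = 1·345 + 30; 345 = 11·30 + 15; 30 = 2·15 + 0 → 15
15 divides 480, so a solution exists.

Yes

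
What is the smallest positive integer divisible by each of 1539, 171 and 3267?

1539 = 3⁴ · 19; 171 = 3² · 19; 3267 = 3³ · 11²
lcm takes max exponent of each prime: 3⁴ · 11² · 19 = 186219

186219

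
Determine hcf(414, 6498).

Euclid: 6498 = 15·414 + 288; 414 = 1·288 + 126; 288 = 2·126 + 36; 126 = 3·36 + 18; 36 = 2·18 + 0. Last nonzero remainder: 18.

18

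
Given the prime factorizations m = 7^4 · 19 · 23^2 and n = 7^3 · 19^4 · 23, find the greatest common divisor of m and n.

min exponent per shared prime: 7^3 · 19 · 23 = 149891

149891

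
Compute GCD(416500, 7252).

196

Euclid: 416500 = 57·7252 + 3136; 7252 = 2·3136 + 980; 3136 = 3·980 + 196; 980 = 5·196 + 0. Last nonzero remainder: 196.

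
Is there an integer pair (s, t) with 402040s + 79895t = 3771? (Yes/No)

By Bézout, 402040s + 79895t = 3771 has integer solutions iff gcd(402040, 79895) | 3771.
Euclid: 402040 = 5·79895 + 2565; 79895 = 31·2565 + 380; 2565 = 6·380 + 285; 380 = 1·285 + 95; 285 = 3·95 + 0. gcd = 95; 3771 mod 95 = 66. No.

No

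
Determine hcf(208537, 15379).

Euclid: 208537 = 13·15379 + 8610; 15379 = 1·8610 + 6769; 8610 = 1·6769 + 1841; 6769 = 3·1841 + 1246; 1841 = 1·1246 + 595; 1246 = 2·595 + 56; 595 = 10·56 + 35; 56 = 1·35 + 21; 35 = 1·21 + 14; 21 = 1·14 + 7; 14 = 2·7 + 0. Last nonzero remainder: 7.

7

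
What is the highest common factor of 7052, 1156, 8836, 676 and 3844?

7052 = 2² · 41 · 43; 1156 = 2² · 17²; 8836 = 2² · 47²; 676 = 2² · 13²; 3844 = 2² · 31²
gcd takes min exponent of each prime: 2² = 4

4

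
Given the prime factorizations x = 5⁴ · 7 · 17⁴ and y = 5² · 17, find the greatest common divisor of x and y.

min exponent per shared prime: 5² · 17 = 425

425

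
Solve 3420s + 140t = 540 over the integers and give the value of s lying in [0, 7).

Reduce mod 140: 3420s ≡ 540 (mod 140). With g = gcd(3420, 140) = 20 dividing 540, divide through: 171s ≡ 27 (mod 7).
Since gcd(171, 7) = 1, s ≡ 27·(171)⁻¹ ≡ 2 (mod 7). Smallest non-negative: 2.

2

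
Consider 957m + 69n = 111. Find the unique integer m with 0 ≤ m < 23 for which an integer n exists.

3

Euclid: 957 = 13·69 + 60; 69 = 1·60 + 9; 60 = 6·9 + 6; 9 = 1·6 + 3; 6 = 2·3 + 0 → gcd = 3; 111 = 3·37.
Back-substitution yields 957·(-8) + 69·(111) = 3, so one solution is m = -8·37 = -296, n = 111·37 = 4107.
Solutions in m differ by 69/3 = 23; the one in [0, 23) is -296 mod 23 = 3.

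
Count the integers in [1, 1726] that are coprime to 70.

592

70 = 2·5·7. Inclusion–exclusion on these primes:
1726 − ⌊1726/2⌋ − ⌊1726/5⌋ − ⌊1726/7⌋ + ⌊1726/10⌋ + ⌊1726/14⌋ + ⌊1726/35⌋ − ⌊1726/70⌋ = 592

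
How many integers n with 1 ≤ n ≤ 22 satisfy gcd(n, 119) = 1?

18

119 = 7·17. Inclusion–exclusion on these primes:
22 − ⌊22/7⌋ − ⌊22/17⌋ + ⌊22/119⌋ = 18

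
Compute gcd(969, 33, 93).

3

gcd(969, 33): 969 = 29·33 + 12; 33 = 2·12 + 9; 12 = 1·9 + 3; 9 = 3·3 + 0 → 3
gcd(3, 93): 93 = 31·3 + 0 → 3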